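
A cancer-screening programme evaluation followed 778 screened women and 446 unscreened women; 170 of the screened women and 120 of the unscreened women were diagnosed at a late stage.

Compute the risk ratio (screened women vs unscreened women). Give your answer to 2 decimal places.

RR = 0.81

risk, screened women = 170/778 = 0.2185
risk, unscreened women = 120/446 = 0.2691
RR = 0.2185 / 0.2691 = 0.81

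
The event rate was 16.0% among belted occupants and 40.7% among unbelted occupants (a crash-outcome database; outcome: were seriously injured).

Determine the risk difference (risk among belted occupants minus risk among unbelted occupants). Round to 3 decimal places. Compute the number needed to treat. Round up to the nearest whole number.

risk difference = 0.1600 − 0.4070 = -0.247
absolute risk difference = 0.247000
1 / 0.247000 = 4.049 → round up → 5

RD = -0.247; NNT = 5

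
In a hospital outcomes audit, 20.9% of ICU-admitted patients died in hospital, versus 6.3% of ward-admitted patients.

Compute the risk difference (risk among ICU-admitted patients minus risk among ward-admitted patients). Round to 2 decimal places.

risk difference = 0.2090 − 0.0630 = 0.15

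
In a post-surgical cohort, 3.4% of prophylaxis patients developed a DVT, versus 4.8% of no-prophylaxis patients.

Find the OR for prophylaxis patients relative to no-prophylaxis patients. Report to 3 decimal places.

0.698

odds, prophylaxis patients = 0.03400/0.96600 = 0.03520
odds, no-prophylaxis patients = 0.04800/0.95200 = 0.05042
OR = 0.03520 / 0.05042 = 0.698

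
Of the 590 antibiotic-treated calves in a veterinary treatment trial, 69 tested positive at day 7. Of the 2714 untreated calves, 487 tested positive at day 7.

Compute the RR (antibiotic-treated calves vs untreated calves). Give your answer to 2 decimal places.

risk, antibiotic-treated calves = 69/590 = 0.1169
risk, untreated calves = 487/2714 = 0.1794
RR = 0.1169 / 0.1794 = 0.65

0.65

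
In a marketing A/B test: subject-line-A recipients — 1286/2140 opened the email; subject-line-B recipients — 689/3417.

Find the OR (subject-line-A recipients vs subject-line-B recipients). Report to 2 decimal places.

OR = (1286 × 2728) / (854 × 689) = 3508208/588406 ≈ 5.96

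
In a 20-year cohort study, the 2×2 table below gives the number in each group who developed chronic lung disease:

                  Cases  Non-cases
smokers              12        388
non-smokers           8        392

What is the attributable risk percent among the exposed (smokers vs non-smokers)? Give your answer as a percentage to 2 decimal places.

AR%: 33.33%

risk, smokers = 12/400 = 0.03000
risk, non-smokers = 8/400 = 0.02000
AR% = (0.03000 − 0.02000) / 0.03000 = 0.3333 → 33.33%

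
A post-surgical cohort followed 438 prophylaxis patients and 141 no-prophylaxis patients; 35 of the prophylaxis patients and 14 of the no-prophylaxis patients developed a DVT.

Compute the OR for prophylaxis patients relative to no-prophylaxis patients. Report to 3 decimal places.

OR = 0.788

odds, prophylaxis patients = 35/403 = 0.0868
odds, no-prophylaxis patients = 14/127 = 0.1102
OR = 0.0868 / 0.1102 = 0.788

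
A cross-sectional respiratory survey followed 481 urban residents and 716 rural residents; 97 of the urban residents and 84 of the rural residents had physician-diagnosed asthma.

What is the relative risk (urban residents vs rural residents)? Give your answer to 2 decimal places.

risk, urban residents = 97/481 = 0.2017
risk, rural residents = 84/716 = 0.1173
RR = 0.2017 / 0.1173 = 1.72

RR = 1.72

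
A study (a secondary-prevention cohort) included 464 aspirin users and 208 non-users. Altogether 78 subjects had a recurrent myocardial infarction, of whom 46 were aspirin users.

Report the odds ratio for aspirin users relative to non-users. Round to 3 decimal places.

OR: 0.605

aspirin users without the outcome: 464 − 46 = 418
non-users with the outcome: 78 − 46 = 32
non-users without the outcome: 208 − 32 = 176
odds, aspirin users = 46/418 = 0.1100
odds, non-users = 32/176 = 0.1818
OR = 0.1100 / 0.1818 = 0.605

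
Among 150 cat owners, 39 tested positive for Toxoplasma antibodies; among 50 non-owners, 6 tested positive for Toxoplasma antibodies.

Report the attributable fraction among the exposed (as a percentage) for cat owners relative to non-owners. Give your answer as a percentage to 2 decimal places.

AR% = 53.85%

risk, cat owners = 39/150 = 0.2600
risk, non-owners = 6/50 = 0.1200
AR% = (0.2600 − 0.1200) / 0.2600 = 0.5385 → 53.85%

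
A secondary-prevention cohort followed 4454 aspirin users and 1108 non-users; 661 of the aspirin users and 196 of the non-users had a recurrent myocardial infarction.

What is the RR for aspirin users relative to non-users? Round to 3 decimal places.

RR = 0.839

risk, aspirin users = 661/4454 = 0.1484
risk, non-users = 196/1108 = 0.1769
RR = 0.1484 / 0.1769 = 0.839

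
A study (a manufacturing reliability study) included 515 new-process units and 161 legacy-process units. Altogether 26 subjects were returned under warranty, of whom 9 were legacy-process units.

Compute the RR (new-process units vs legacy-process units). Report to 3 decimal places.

new-process units with the outcome: 26 − 9 = 17
new-process units without the outcome: 515 − 17 = 498
legacy-process units without the outcome: 161 − 9 = 152
risk, new-process units = 17/515 = 0.03301
risk, legacy-process units = 9/161 = 0.05590
RR = 0.03301 / 0.05590 = 0.591

RR: 0.591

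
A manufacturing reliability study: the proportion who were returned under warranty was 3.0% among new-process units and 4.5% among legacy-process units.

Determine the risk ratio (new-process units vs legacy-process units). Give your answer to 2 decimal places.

RR = 0.03000 / 0.04500 = 0.67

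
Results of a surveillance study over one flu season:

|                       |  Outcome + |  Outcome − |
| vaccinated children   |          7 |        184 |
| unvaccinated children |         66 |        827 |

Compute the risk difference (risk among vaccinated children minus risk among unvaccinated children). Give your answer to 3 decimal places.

risk, vaccinated children = 7/191 = 0.03665
risk, unvaccinated children = 66/893 = 0.07391
risk difference = 0.03665 − 0.07391 = -0.037

-0.037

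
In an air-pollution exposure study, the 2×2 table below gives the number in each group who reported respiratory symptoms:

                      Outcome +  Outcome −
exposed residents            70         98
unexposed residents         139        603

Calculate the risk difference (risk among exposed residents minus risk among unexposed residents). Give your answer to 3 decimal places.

risk, exposed residents = 70/168 = 0.4167
risk, unexposed residents = 139/742 = 0.1873
risk difference = 0.4167 − 0.1873 = 0.229

0.229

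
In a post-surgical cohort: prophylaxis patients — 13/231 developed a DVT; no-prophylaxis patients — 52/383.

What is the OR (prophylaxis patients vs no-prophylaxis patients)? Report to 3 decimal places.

OR = (13 × 331) / (218 × 52) = 4303/11336 ≈ 0.380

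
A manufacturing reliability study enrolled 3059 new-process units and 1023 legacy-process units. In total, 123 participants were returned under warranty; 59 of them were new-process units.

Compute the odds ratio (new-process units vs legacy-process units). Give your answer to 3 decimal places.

new-process units without the outcome: 3059 − 59 = 3000
legacy-process units with the outcome: 123 − 59 = 64
legacy-process units without the outcome: 1023 − 64 = 959
OR = (59 × 959) / (3000 × 64) = 56581/192000 ≈ 0.295

0.295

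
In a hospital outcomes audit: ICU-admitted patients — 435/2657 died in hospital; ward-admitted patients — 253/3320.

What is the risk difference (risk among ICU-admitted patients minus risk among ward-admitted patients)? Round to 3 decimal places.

risk, ICU-admitted patients = 435/2657 = 0.1637
risk, ward-admitted patients = 253/3320 = 0.0762
risk difference = 0.1637 − 0.0762 = 0.088

0.088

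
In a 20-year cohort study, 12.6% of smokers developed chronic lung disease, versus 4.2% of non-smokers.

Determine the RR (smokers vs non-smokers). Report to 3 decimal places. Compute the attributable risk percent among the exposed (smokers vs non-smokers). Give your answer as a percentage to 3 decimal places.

RR = 3.000; AR% = 66.667%

RR = 0.12600 / 0.04200 = 3.000
AR% = (0.12600 − 0.04200) / 0.12600 = 0.6667 → 66.667%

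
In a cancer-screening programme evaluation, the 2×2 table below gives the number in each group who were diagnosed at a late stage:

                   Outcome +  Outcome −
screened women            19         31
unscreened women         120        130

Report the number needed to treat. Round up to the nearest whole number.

risk, screened women = 19/50 = 0.380000
risk, unscreened women = 120/250 = 0.480000
absolute risk difference = 0.100000
1 / 0.100000 = 10.000 → round up → 10

NNT ≈ 10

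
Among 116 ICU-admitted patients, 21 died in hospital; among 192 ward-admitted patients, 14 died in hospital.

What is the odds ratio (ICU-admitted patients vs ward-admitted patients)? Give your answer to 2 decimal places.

OR = (21 × 178) / (95 × 14) = 3738/1330 ≈ 2.81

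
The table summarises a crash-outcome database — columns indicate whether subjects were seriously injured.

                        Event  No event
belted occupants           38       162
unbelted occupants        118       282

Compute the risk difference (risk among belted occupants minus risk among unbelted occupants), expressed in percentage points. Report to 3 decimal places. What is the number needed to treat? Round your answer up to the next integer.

RD = -10.500; NNT = 10

risk, belted occupants = 38/200 = 0.1900
risk, unbelted occupants = 118/400 = 0.2950
risk difference = 0.1900 − 0.2950 = -0.1050 → -10.500 percentage points
absolute risk difference = 0.105000
1 / 0.105000 = 9.524 → round up → 10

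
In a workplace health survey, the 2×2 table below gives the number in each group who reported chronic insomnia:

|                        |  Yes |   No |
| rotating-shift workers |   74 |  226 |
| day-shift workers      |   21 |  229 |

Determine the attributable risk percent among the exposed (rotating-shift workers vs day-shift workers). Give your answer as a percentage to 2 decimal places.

65.95%

risk, rotating-shift workers = 74/300 = 0.2467
risk, day-shift workers = 21/250 = 0.0840
AR% = (0.2467 − 0.0840) / 0.2467 = 0.6595 → 65.95%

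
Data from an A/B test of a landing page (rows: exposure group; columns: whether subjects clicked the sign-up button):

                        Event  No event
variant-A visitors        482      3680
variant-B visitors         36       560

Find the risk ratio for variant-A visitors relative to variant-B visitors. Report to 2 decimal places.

RR: 1.92

risk, variant-A visitors = 482/4162 = 0.1158
risk, variant-B visitors = 36/596 = 0.0604
RR = 0.1158 / 0.0604 = 1.92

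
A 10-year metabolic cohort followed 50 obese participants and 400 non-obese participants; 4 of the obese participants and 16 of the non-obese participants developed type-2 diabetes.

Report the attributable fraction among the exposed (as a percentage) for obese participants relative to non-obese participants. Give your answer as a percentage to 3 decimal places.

50.000%

risk, obese participants = 4/50 = 0.08000
risk, non-obese participants = 16/400 = 0.04000
AR% = (0.08000 − 0.04000) / 0.08000 = 0.5000 → 50.000%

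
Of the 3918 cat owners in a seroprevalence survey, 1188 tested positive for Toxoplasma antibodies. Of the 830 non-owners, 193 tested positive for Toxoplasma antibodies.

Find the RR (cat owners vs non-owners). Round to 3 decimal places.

1.304

risk, cat owners = 1188/3918 = 0.3032
risk, non-owners = 193/830 = 0.2325
RR = 0.3032 / 0.2325 = 1.304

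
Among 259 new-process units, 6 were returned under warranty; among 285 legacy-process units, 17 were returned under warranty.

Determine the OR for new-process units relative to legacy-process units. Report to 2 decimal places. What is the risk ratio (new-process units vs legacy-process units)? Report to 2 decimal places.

OR = 0.37; RR = 0.39

OR = (6 × 268) / (253 × 17) = 1608/4301 ≈ 0.37
risk, new-process units = 6/259 = 0.02317
risk, legacy-process units = 17/285 = 0.05965
RR = 0.02317 / 0.05965 = 0.39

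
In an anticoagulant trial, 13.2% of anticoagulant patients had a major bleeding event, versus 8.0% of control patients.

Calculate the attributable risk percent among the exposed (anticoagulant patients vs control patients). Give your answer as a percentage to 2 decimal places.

AR% = (0.1320 − 0.0800) / 0.1320 = 0.3939 → 39.39%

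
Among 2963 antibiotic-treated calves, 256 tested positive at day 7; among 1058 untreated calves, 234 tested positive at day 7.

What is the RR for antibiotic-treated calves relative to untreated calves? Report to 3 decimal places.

risk, antibiotic-treated calves = 256/2963 = 0.0864
risk, untreated calves = 234/1058 = 0.2212
RR = 0.0864 / 0.2212 = 0.391

RR ≈ 0.391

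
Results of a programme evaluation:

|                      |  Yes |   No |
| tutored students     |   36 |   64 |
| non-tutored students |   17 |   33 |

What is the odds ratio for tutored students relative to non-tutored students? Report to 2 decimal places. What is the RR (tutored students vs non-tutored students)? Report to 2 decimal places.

OR = 1.09; RR = 1.06

odds, tutored students = 36/64 = 0.5625
odds, non-tutored students = 17/33 = 0.5152
OR = 0.5625 / 0.5152 = 1.09
risk, tutored students = 36/100 = 0.3600
risk, non-tutored students = 17/50 = 0.3400
RR = 0.3600 / 0.3400 = 1.06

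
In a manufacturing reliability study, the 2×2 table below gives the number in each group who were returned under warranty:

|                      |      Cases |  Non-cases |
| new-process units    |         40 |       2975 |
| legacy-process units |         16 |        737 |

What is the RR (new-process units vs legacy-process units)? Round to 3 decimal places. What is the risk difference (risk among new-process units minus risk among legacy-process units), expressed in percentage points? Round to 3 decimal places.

risk, new-process units = 40/3015 = 0.01327
risk, legacy-process units = 16/753 = 0.02125
RR = 0.01327 / 0.02125 = 0.624
risk difference = 0.01327 − 0.02125 = -0.00798 → -0.798 percentage points

RR = 0.624; RD = -0.798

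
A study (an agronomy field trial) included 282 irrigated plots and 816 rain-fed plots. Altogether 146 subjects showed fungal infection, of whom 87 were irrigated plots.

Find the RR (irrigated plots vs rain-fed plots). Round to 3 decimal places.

RR: 4.267

irrigated plots without the outcome: 282 − 87 = 195
rain-fed plots with the outcome: 146 − 87 = 59
rain-fed plots without the outcome: 816 − 59 = 757
risk, irrigated plots = 87/282 = 0.3085
risk, rain-fed plots = 59/816 = 0.0723
RR = 0.3085 / 0.0723 = 4.267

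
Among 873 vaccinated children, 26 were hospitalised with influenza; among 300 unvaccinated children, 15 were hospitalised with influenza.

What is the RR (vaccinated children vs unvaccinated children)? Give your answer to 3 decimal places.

risk, vaccinated children = 26/873 = 0.02978
risk, unvaccinated children = 15/300 = 0.05000
RR = 0.02978 / 0.05000 = 0.596

0.596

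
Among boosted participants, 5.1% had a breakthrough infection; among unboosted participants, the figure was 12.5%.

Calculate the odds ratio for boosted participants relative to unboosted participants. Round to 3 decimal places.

0.376

odds, boosted participants = 0.0510/0.9490 = 0.0537
odds, unboosted participants = 0.1250/0.8750 = 0.1429
OR = 0.0537 / 0.1429 = 0.376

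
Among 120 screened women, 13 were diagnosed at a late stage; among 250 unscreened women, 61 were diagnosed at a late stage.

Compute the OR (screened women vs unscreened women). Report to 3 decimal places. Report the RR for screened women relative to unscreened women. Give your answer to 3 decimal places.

odds, screened women = 13/107 = 0.1215
odds, unscreened women = 61/189 = 0.3228
OR = 0.1215 / 0.3228 = 0.376
risk, screened women = 13/120 = 0.1083
risk, unscreened women = 61/250 = 0.2440
RR = 0.1083 / 0.2440 = 0.444

OR = 0.376; RR = 0.444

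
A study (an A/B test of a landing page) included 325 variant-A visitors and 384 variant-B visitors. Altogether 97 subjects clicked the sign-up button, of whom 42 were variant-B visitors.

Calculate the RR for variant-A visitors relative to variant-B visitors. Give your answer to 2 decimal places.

variant-A visitors with the outcome: 97 − 42 = 55
variant-A visitors without the outcome: 325 − 55 = 270
variant-B visitors without the outcome: 384 − 42 = 342
risk, variant-A visitors = 55/325 = 0.1692
risk, variant-B visitors = 42/384 = 0.1094
RR = 0.1692 / 0.1094 = 1.55

RR = 1.55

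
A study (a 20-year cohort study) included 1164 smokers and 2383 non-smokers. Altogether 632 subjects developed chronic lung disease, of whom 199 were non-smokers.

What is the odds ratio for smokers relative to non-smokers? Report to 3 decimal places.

6.501

smokers with the outcome: 632 − 199 = 433
smokers without the outcome: 1164 − 433 = 731
non-smokers without the outcome: 2383 − 199 = 2184
OR = (433 × 2184) / (731 × 199) = 945672/145469 ≈ 6.501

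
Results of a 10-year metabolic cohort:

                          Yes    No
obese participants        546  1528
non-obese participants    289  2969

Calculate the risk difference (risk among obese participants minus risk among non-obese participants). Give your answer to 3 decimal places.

0.175

risk, obese participants = 546/2074 = 0.2633
risk, non-obese participants = 289/3258 = 0.0887
risk difference = 0.2633 − 0.0887 = 0.175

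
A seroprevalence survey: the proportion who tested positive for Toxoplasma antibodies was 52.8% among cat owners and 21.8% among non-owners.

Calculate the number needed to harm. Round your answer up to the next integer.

absolute risk difference = 0.310000
1 / 0.310000 = 3.226 → round up → 4

4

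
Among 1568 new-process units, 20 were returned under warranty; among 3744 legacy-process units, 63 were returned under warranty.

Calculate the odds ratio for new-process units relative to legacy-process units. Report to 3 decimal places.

OR = (20 × 3681) / (1548 × 63) = 73620/97524 ≈ 0.755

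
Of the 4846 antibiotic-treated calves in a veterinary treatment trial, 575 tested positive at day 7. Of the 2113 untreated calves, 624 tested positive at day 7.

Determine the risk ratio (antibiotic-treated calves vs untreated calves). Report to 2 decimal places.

RR: 0.40

risk, antibiotic-treated calves = 575/4846 = 0.1187
risk, untreated calves = 624/2113 = 0.2953
RR = 0.1187 / 0.2953 = 0.40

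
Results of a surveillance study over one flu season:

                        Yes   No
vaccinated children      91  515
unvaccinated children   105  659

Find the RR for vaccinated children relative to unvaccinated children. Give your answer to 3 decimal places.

RR = 1.093

risk, vaccinated children = 91/606 = 0.1502
risk, unvaccinated children = 105/764 = 0.1374
RR = 0.1502 / 0.1374 = 1.093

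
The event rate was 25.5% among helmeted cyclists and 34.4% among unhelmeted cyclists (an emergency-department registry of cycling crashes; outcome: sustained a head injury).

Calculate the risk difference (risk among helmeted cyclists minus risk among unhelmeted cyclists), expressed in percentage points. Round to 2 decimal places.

RD: -8.90

risk difference = 0.2550 − 0.3440 = -0.0890 → -8.90 percentage points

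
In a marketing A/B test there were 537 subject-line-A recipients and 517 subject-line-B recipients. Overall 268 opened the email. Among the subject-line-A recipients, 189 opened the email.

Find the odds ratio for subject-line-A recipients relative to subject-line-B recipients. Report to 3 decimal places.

3.011

subject-line-A recipients without the outcome: 537 − 189 = 348
subject-line-B recipients with the outcome: 268 − 189 = 79
subject-line-B recipients without the outcome: 517 − 79 = 438
odds, subject-line-A recipients = 189/348 = 0.5431
odds, subject-line-B recipients = 79/438 = 0.1804
OR = 0.5431 / 0.1804 = 3.011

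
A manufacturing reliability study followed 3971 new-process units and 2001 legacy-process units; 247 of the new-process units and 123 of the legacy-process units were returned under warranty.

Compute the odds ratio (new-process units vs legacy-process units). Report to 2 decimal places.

OR = (247 × 1878) / (3724 × 123) = 463866/458052 ≈ 1.01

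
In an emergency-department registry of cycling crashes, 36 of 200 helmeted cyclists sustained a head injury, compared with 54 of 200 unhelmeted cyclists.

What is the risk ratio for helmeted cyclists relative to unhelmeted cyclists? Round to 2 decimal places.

0.67

risk, helmeted cyclists = 36/200 = 0.1800
risk, unhelmeted cyclists = 54/200 = 0.2700
RR = 0.1800 / 0.2700 = 0.67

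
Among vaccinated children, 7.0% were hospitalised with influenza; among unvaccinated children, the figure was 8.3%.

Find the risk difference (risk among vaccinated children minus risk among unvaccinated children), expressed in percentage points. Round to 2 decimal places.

risk difference = 0.0700 − 0.0830 = -0.0130 → -1.30 percentage points

RD = -1.30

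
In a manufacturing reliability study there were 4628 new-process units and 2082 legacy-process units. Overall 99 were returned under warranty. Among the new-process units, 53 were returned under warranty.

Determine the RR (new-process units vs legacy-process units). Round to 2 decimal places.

new-process units without the outcome: 4628 − 53 = 4575
legacy-process units with the outcome: 99 − 53 = 46
legacy-process units without the outcome: 2082 − 46 = 2036
risk, new-process units = 53/4628 = 0.01145
risk, legacy-process units = 46/2082 = 0.02209
RR = 0.01145 / 0.02209 = 0.52

0.52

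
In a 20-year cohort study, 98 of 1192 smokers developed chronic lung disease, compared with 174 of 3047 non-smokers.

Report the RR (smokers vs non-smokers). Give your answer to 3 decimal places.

risk, smokers = 98/1192 = 0.0822
risk, non-smokers = 174/3047 = 0.0571
RR = 0.0822 / 0.0571 = 1.440

1.440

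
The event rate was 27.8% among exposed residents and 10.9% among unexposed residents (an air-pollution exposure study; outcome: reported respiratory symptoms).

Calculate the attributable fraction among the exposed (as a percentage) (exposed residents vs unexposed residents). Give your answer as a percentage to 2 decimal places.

AR% = (0.2780 − 0.1090) / 0.2780 = 0.6079 → 60.79%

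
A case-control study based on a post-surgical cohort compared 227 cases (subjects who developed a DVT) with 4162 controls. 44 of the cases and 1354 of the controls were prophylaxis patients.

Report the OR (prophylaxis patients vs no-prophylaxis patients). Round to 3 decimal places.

OR = (44 × 2808) / (1354 × 183) = 123552/247782 ≈ 0.499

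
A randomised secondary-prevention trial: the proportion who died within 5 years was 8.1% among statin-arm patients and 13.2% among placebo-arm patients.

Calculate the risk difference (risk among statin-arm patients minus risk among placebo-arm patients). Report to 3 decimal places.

risk difference = 0.0810 − 0.1320 = -0.051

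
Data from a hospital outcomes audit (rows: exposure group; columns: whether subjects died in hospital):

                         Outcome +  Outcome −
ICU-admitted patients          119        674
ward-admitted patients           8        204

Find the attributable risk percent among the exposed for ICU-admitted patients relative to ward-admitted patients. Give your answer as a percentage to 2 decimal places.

risk, ICU-admitted patients = 119/793 = 0.15006
risk, ward-admitted patients = 8/212 = 0.03774
AR% = (0.15006 − 0.03774) / 0.15006 = 0.7485 → 74.85%

74.85%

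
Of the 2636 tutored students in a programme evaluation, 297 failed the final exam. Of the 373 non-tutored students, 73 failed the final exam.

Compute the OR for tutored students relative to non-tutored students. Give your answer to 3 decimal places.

OR = (297 × 300) / (2339 × 73) = 89100/170747 ≈ 0.522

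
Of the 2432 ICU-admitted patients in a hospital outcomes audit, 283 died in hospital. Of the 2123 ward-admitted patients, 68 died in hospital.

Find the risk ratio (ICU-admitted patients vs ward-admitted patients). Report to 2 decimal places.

risk, ICU-admitted patients = 283/2432 = 0.11637
risk, ward-admitted patients = 68/2123 = 0.03203
RR = 0.11637 / 0.03203 = 3.63

3.63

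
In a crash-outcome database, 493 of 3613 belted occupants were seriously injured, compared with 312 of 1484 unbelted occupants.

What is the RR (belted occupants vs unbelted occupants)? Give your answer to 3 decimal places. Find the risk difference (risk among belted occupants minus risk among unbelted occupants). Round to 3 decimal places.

risk, belted occupants = 493/3613 = 0.1365
risk, unbelted occupants = 312/1484 = 0.2102
RR = 0.1365 / 0.2102 = 0.649
risk difference = 0.1365 − 0.2102 = -0.074

RR = 0.649; RD = -0.074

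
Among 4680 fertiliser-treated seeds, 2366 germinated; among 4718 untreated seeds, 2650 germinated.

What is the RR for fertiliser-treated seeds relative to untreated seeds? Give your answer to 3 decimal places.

RR = 0.900

risk, fertiliser-treated seeds = 2366/4680 = 0.5056
risk, untreated seeds = 2650/4718 = 0.5617
RR = 0.5056 / 0.5617 = 0.900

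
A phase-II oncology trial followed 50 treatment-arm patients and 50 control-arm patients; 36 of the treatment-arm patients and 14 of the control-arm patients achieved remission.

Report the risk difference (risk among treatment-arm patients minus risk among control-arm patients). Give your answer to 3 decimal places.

risk, treatment-arm patients = 36/50 = 0.7200
risk, control-arm patients = 14/50 = 0.2800
risk difference = 0.7200 − 0.2800 = 0.440

0.440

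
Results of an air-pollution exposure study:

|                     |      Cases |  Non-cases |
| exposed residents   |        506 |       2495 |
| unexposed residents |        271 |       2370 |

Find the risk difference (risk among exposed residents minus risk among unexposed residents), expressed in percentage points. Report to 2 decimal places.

RD: 6.60

risk, exposed residents = 506/3001 = 0.1686
risk, unexposed residents = 271/2641 = 0.1026
risk difference = 0.1686 − 0.1026 = 0.0660 → 6.60 percentage points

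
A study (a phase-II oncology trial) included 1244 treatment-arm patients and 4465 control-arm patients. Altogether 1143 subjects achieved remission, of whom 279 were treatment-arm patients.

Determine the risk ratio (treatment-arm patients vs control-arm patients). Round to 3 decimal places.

treatment-arm patients without the outcome: 1244 − 279 = 965
control-arm patients with the outcome: 1143 − 279 = 864
control-arm patients without the outcome: 4465 − 864 = 3601
risk, treatment-arm patients = 279/1244 = 0.2243
risk, control-arm patients = 864/4465 = 0.1935
RR = 0.2243 / 0.1935 = 1.159

RR ≈ 1.159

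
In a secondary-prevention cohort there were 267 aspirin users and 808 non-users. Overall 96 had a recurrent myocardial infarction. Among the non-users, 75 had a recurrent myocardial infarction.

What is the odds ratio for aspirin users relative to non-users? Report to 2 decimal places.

OR ≈ 0.83

aspirin users with the outcome: 96 − 75 = 21
aspirin users without the outcome: 267 − 21 = 246
non-users without the outcome: 808 − 75 = 733
odds, aspirin users = 21/246 = 0.0854
odds, non-users = 75/733 = 0.1023
OR = 0.0854 / 0.1023 = 0.83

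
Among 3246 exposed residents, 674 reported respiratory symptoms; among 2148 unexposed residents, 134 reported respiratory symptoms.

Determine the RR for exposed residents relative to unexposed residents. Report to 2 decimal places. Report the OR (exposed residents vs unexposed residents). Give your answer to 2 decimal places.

risk, exposed residents = 674/3246 = 0.2076
risk, unexposed residents = 134/2148 = 0.0624
RR = 0.2076 / 0.0624 = 3.33
OR = (674 × 2014) / (2572 × 134) = 1357436/344648 ≈ 3.94

RR = 3.33; OR = 3.94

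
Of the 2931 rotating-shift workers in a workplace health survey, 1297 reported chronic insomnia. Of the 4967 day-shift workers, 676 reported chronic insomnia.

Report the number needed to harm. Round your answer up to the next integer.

NNH: 4

risk, rotating-shift workers = 1297/2931 = 0.442511
risk, day-shift workers = 676/4967 = 0.136098
absolute risk difference = 0.306413
1 / 0.306413 = 3.264 → round up → 4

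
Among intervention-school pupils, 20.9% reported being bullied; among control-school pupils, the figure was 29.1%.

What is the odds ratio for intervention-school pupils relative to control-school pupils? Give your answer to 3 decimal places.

0.644

odds, intervention-school pupils = 0.2090/0.7910 = 0.2642
odds, control-school pupils = 0.2910/0.7090 = 0.4104
OR = 0.2642 / 0.4104 = 0.644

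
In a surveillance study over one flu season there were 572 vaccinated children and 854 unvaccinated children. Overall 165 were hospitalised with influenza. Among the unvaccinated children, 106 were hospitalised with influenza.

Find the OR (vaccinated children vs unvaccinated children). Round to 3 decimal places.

vaccinated children with the outcome: 165 − 106 = 59
vaccinated children without the outcome: 572 − 59 = 513
unvaccinated children without the outcome: 854 − 106 = 748
OR = (59 × 748) / (513 × 106) = 44132/54378 ≈ 0.812

OR = 0.812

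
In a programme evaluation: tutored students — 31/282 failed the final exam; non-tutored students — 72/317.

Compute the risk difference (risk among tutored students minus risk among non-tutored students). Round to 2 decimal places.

-0.12

risk, tutored students = 31/282 = 0.1099
risk, non-tutored students = 72/317 = 0.2271
risk difference = 0.1099 − 0.2271 = -0.12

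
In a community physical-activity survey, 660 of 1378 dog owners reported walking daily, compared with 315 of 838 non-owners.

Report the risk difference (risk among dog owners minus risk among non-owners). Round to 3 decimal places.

RD ≈ 0.103

risk, dog owners = 660/1378 = 0.4790
risk, non-owners = 315/838 = 0.3759
risk difference = 0.4790 − 0.3759 = 0.103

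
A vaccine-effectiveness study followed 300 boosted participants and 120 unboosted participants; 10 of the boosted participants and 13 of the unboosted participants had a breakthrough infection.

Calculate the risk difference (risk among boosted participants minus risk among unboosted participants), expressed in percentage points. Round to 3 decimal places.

risk, boosted participants = 10/300 = 0.03333
risk, unboosted participants = 13/120 = 0.10833
risk difference = 0.03333 − 0.10833 = -0.07500 → -7.500 percentage points

RD = -7.500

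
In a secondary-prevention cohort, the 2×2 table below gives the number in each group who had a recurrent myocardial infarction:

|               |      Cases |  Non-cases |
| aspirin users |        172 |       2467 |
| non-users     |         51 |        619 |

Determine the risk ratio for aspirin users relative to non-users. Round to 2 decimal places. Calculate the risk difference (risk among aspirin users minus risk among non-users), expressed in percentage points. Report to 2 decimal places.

risk, aspirin users = 172/2639 = 0.0652
risk, non-users = 51/670 = 0.0761
RR = 0.0652 / 0.0761 = 0.86
risk difference = 0.0652 − 0.0761 = -0.0109 → -1.09 percentage points

RR = 0.86; RD = -1.09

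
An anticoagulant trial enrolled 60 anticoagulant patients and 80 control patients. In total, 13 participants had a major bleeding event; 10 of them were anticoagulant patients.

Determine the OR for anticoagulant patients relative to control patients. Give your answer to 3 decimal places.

5.133

anticoagulant patients without the outcome: 60 − 10 = 50
control patients with the outcome: 13 − 10 = 3
control patients without the outcome: 80 − 3 = 77
odds, anticoagulant patients = 10/50 = 0.20000
odds, control patients = 3/77 = 0.03896
OR = 0.20000 / 0.03896 = 5.133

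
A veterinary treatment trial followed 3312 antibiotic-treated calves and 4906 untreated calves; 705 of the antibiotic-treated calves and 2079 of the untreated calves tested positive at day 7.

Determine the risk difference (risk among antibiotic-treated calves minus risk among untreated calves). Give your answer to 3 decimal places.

risk, antibiotic-treated calves = 705/3312 = 0.2129
risk, untreated calves = 2079/4906 = 0.4238
risk difference = 0.2129 − 0.4238 = -0.211

-0.211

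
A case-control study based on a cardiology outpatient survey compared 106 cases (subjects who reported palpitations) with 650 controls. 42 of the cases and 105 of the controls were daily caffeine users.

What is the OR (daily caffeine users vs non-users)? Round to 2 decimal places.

OR = (42 × 545) / (105 × 64) = 22890/6720 ≈ 3.41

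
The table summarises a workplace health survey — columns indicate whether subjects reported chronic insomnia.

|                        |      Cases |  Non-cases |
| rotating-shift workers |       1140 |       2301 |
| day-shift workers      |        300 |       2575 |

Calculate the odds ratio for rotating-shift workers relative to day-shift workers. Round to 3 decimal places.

OR = (1140 × 2575) / (2301 × 300) = 2935500/690300 ≈ 4.252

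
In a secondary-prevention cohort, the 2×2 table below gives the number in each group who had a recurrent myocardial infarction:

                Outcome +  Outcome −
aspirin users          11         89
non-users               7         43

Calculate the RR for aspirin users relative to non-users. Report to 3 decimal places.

risk, aspirin users = 11/100 = 0.1100
risk, non-users = 7/50 = 0.1400
RR = 0.1100 / 0.1400 = 0.786

0.786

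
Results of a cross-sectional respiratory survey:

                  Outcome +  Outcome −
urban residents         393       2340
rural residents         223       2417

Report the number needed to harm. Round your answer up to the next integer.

17

risk, urban residents = 393/2733 = 0.143798
risk, rural residents = 223/2640 = 0.084470
absolute risk difference = 0.059328
1 / 0.059328 = 16.855 → round up → 17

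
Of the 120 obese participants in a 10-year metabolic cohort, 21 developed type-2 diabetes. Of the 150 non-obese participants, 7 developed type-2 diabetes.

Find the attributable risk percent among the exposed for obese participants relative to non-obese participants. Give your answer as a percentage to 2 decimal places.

risk, obese participants = 21/120 = 0.17500
risk, non-obese participants = 7/150 = 0.04667
AR% = (0.17500 − 0.04667) / 0.17500 = 0.7333 → 73.33%

AR%: 73.33%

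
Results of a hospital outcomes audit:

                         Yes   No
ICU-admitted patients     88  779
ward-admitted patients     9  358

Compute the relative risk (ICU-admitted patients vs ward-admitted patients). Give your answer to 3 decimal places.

RR: 4.139

risk, ICU-admitted patients = 88/867 = 0.10150
risk, ward-admitted patients = 9/367 = 0.02452
RR = 0.10150 / 0.02452 = 4.139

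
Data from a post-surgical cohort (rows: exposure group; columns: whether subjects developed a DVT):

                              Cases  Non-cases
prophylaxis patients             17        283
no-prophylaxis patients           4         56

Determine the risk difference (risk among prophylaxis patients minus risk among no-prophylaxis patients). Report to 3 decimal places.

-0.010

risk, prophylaxis patients = 17/300 = 0.0567
risk, no-prophylaxis patients = 4/60 = 0.0667
risk difference = 0.0567 − 0.0667 = -0.010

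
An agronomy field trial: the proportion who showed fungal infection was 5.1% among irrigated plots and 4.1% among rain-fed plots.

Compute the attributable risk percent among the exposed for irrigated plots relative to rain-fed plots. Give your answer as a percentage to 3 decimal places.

AR% = (0.05100 − 0.04100) / 0.05100 = 0.1961 → 19.608%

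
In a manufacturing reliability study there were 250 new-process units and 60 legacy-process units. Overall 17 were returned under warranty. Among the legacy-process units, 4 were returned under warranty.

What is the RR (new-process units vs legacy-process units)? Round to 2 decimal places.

new-process units with the outcome: 17 − 4 = 13
new-process units without the outcome: 250 − 13 = 237
legacy-process units without the outcome: 60 − 4 = 56
risk, new-process units = 13/250 = 0.0520
risk, legacy-process units = 4/60 = 0.0667
RR = 0.0520 / 0.0667 = 0.78

RR ≈ 0.78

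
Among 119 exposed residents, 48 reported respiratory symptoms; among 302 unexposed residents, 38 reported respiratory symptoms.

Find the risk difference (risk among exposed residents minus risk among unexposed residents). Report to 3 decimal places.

risk, exposed residents = 48/119 = 0.4034
risk, unexposed residents = 38/302 = 0.1258
risk difference = 0.4034 − 0.1258 = 0.278

0.278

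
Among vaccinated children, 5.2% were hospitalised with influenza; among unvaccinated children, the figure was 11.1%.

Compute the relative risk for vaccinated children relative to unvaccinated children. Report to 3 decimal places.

RR = 0.0520 / 0.1110 = 0.468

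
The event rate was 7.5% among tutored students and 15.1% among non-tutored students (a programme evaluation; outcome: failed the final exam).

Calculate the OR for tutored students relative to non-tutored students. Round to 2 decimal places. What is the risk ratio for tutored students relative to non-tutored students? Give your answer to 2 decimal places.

odds, tutored students = 0.0750/0.9250 = 0.0811
odds, non-tutored students = 0.1510/0.8490 = 0.1779
OR = 0.0811 / 0.1779 = 0.46
RR = 0.0750 / 0.1510 = 0.50

OR = 0.46; RR = 0.50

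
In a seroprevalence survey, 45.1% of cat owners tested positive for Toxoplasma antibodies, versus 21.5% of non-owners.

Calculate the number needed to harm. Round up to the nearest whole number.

absolute risk difference = 0.236000
1 / 0.236000 = 4.237 → round up → 5

NNH ≈ 5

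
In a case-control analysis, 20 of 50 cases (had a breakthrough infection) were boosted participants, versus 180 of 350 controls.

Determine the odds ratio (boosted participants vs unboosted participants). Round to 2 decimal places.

OR = (20 × 170) / (180 × 30) = 3400/5400 ≈ 0.63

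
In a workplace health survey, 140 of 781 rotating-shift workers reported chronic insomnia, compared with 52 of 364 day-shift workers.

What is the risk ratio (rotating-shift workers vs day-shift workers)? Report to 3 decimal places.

risk, rotating-shift workers = 140/781 = 0.1793
risk, day-shift workers = 52/364 = 0.1429
RR = 0.1793 / 0.1429 = 1.255

RR = 1.255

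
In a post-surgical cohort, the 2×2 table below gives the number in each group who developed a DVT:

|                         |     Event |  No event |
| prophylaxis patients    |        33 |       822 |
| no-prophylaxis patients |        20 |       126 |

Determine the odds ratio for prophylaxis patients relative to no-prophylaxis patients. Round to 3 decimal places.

OR = (33 × 126) / (822 × 20) = 4158/16440 ≈ 0.253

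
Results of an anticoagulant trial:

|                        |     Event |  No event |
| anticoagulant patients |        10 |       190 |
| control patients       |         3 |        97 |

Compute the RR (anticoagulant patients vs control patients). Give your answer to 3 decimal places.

risk, anticoagulant patients = 10/200 = 0.05000
risk, control patients = 3/100 = 0.03000
RR = 0.05000 / 0.03000 = 1.667

1.667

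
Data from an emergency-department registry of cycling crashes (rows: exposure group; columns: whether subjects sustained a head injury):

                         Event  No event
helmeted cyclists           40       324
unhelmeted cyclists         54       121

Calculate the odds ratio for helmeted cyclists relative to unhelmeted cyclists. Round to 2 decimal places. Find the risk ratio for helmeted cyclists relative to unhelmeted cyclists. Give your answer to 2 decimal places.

OR = 0.28; RR = 0.36

OR = (40 × 121) / (324 × 54) = 4840/17496 ≈ 0.28
risk, helmeted cyclists = 40/364 = 0.1099
risk, unhelmeted cyclists = 54/175 = 0.3086
RR = 0.1099 / 0.3086 = 0.36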